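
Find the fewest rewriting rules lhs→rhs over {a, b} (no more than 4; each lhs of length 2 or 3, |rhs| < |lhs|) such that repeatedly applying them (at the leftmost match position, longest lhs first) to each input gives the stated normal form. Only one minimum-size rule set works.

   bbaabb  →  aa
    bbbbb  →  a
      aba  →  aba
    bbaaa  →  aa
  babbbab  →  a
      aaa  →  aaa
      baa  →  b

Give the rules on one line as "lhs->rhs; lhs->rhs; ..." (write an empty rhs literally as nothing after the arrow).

baa->b; bb->a; bba->; bbb->

  | bbaabb => abb => aa
  | bbbbb => bb => a
  | aba
  | bbaaa => aa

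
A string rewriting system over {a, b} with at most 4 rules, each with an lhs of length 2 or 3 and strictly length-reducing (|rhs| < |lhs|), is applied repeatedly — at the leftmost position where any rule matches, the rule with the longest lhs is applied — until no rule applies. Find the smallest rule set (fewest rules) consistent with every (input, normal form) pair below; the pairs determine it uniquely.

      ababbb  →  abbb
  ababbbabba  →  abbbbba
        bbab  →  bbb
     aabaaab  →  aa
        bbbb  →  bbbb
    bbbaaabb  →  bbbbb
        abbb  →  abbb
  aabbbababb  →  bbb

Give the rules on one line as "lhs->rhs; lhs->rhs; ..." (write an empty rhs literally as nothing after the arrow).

  | ababbb => abbb
  | ababbbabba => abbbabba => abbbbba
  | bbab => bbb
  | aabaaab => aaaaab => aab => aa

aaa->; aab->aa; aba->a; bab->bb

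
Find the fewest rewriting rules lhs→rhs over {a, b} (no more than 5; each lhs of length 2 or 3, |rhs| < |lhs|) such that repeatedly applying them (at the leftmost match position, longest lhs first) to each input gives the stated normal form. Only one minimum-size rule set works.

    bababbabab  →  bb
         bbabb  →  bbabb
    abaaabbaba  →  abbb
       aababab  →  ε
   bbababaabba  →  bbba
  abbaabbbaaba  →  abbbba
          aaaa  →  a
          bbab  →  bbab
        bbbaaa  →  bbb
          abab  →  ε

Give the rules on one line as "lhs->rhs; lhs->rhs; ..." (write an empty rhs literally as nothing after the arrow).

  | bababbabab => baabbabab => bbabab => bbaab => bb
  | bbabb
  | abaaabbaba => aaaabbaba => abbaba => abbaa => abbb
  | aababab => abab => aab => ε

aa->b; aaa->; aab->; aba->aa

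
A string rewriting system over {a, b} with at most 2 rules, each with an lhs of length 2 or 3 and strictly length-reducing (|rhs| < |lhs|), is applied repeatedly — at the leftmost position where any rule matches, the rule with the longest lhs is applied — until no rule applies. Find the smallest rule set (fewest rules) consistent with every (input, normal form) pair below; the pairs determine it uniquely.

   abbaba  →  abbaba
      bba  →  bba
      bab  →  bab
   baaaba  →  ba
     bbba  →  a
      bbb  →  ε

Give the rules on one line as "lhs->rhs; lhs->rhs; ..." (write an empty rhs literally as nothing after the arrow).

  | abbaba
  | bba
  | bab
  | baaaba => bbbba => ba

aaa->bb; bbb->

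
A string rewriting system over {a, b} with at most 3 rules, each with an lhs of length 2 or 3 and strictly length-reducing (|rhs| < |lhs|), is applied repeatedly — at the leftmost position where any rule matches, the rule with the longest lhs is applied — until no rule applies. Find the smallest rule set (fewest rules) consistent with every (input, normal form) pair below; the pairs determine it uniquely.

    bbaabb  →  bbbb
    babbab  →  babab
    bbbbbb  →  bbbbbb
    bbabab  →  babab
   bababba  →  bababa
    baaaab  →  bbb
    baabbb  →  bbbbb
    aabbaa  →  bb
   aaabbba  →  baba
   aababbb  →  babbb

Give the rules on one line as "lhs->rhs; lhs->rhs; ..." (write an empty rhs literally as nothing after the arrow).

aa->b; bba->ba

  | bbaabb => baabb => bbbb
  | babbab => babab
  | bbbbbb
  | bbabab => babab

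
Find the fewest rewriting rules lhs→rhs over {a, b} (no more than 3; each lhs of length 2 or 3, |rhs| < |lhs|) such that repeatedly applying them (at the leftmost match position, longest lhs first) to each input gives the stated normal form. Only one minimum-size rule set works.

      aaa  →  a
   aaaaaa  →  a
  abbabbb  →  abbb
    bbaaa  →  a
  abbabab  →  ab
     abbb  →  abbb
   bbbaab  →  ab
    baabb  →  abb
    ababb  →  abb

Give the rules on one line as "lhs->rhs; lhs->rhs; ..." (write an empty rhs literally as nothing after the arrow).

  | aaa => aa => a
  | aaaaaa => aaaaa => aaaa => aaa => aa => a
  | abbabbb => ababbb => aabbb => abbb
  | bbaaa => baaa => aaa => aa => a

aa->a; ba->a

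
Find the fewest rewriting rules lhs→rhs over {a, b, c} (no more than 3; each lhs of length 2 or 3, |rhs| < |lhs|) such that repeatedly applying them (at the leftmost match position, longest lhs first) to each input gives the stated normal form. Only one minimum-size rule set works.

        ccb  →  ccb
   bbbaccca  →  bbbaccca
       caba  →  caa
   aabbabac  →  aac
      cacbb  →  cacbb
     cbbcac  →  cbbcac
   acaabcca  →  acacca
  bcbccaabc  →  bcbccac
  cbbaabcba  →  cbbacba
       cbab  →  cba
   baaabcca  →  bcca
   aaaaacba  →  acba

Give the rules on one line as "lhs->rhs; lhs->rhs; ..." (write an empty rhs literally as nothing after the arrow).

  | ccb
  | bbbaccca
  | caba => caa
  | aabbabac => aababac => aaabac => abac => aac

aaa->a; ab->a; abc->c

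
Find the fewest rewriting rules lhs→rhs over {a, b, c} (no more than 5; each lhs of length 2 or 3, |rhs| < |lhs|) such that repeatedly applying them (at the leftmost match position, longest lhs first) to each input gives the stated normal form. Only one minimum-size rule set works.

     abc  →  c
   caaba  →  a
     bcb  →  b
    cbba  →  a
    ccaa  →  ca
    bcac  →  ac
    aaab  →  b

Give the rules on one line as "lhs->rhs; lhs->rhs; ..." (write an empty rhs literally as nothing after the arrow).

  | abc => c
  | caaba => cbba => aba => a
  | bcb => b
  | cbba => aba => a

aa->b; ab->; bc->; cb->a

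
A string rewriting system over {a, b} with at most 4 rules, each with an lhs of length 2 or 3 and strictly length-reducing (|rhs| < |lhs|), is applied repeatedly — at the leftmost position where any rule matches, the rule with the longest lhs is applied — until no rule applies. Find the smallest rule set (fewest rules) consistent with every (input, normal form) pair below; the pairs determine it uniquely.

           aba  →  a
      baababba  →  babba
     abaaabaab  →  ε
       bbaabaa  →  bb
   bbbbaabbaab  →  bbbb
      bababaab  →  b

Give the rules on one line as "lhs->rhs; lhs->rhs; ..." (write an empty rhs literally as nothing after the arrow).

  | aba => a
  | baababba => baaabba => babba
  | abaaabaab => aaabaab => abaab => aab => aa => ε
  | bbaabaa => bbaaaa => bbaa => bb

aa->; aab->aa; aba->a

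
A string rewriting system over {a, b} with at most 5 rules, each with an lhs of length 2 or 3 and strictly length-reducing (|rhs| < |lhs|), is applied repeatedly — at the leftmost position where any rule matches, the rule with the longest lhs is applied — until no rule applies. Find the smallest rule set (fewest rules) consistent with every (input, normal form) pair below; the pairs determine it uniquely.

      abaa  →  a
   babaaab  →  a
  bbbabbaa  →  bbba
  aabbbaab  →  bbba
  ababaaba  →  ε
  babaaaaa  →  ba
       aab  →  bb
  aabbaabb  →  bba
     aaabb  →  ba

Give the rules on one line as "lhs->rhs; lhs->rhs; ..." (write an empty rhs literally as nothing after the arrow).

  | abaa => a
  | babaaab => baab => ab => a
  | bbbabbaa => bbbabaa => bbba
  | aabbbaab => bbbbaab => bbbab => bbba

aa->b; ab->a; aba->; baa->a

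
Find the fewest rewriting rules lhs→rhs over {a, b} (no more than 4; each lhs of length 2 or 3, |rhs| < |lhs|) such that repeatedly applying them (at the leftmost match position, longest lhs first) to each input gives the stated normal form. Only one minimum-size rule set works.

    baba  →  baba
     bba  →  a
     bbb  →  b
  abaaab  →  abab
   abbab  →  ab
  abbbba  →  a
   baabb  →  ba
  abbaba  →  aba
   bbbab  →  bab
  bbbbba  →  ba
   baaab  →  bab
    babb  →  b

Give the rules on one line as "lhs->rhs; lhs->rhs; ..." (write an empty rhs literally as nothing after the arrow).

  | baba
  | bba => a
  | bbb => b
  | abaaab => abab

aaa->a; abb->; bb->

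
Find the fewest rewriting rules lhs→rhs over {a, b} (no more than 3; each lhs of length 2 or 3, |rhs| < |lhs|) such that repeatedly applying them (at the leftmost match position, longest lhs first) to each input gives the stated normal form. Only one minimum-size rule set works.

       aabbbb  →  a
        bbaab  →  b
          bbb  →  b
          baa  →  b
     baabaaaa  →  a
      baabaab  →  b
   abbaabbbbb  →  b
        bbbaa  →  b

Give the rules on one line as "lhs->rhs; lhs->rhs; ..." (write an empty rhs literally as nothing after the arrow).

aa->; ab->b; bb->a

  | aabbbb => bbbb => abb => bb => a
  | bbaab => aaab => ab => b
  | bbb => ab => b
  | baa => b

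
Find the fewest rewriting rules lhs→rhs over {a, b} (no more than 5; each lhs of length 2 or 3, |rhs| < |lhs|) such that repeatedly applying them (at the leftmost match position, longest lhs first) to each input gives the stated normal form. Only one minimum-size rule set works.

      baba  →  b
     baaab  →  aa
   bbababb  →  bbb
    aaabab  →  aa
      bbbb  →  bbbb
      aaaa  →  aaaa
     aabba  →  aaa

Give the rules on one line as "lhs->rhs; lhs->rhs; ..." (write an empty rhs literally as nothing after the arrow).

ab->; aba->b; abb->a; ba->a

  | baba => aba => b
  | baaab => aaab => aa
  | bbababb => bababb => ababb => bbb
  | aaabab => aabb => aa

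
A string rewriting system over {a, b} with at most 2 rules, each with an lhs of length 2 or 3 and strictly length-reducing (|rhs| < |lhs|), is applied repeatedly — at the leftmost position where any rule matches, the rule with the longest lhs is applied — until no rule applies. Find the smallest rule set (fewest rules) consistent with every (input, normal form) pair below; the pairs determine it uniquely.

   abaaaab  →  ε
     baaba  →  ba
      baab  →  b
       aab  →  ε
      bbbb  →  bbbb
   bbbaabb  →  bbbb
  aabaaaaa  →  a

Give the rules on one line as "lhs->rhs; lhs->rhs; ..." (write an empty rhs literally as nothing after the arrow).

aa->a; ab->

  | abaaaab => aaaab => aaab => aab => ab => ε
  | baaba => baba => ba
  | baab => bab => b
  | aab => ab => ε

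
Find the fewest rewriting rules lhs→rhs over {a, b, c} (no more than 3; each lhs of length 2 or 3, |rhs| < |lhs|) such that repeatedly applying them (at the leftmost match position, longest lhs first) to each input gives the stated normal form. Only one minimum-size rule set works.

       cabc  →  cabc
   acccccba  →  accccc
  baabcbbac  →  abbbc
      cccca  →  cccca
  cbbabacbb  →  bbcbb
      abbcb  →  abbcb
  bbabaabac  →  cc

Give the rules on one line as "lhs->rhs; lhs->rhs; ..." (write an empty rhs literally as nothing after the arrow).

ba->; bac->cc; cbc->bb

  | cabc
  | acccccba => accccc
  | baabcbbac => abcbbac => abcbcc => abbbc
  | cccca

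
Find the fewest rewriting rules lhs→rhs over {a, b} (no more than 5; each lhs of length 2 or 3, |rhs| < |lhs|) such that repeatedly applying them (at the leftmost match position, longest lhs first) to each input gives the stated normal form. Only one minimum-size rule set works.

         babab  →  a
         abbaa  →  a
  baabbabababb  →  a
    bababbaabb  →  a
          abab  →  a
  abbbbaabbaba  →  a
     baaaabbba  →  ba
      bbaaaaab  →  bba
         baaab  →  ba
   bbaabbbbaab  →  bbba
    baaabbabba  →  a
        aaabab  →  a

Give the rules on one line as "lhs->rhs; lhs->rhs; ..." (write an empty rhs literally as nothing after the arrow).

aa->a; aab->a; ab->a; bab->

  | babab => ab => a
  | abbaa => abaa => aaa => aa => a
  | baabbabababb => bababababb => abababb => aababb => aabb => ab => a
  | bababbaabb => abbaabb => abaabb => aaabb => aabb => ab => a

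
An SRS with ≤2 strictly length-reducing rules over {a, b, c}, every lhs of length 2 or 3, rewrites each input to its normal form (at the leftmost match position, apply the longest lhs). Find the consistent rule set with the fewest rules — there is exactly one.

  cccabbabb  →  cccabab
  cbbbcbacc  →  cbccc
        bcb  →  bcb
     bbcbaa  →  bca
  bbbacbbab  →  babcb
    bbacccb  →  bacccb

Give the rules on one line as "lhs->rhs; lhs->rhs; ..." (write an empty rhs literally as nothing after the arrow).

bb->b; cba->bc

  | cccabbabb => cccababb => cccabab
  | cbbbcbacc => cbbcbacc => cbcbacc => cbbccc => cbccc
  | bcb
  | bbcbaa => bcbaa => bbca => bca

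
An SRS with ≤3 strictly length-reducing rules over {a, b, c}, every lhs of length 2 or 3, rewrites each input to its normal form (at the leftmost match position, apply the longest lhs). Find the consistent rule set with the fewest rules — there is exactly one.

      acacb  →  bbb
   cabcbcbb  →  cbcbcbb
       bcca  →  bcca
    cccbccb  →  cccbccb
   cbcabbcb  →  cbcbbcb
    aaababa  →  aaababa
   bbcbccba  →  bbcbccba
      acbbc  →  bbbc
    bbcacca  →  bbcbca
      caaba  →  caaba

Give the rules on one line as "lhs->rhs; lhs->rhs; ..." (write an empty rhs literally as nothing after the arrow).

  | acacb => bacb => bbb
  | cabcbcbb => cbcbcbb
  | bcca
  | cccbccb

ac->b; cab->cb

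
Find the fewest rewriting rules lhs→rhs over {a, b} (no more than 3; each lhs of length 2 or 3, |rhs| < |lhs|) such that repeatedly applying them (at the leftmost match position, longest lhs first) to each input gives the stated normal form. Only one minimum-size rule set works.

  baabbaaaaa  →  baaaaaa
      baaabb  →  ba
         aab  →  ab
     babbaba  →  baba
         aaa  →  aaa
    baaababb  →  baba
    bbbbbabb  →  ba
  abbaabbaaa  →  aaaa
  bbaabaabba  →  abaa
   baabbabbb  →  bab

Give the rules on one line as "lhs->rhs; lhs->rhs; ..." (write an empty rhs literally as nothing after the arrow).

  | baabbaaaaa => babbaaaaa => baaaaaa
  | baaabb => baabb => babb => ba
  | aab => ab
  | babbaba => baaba => baba

aab->ab; bb->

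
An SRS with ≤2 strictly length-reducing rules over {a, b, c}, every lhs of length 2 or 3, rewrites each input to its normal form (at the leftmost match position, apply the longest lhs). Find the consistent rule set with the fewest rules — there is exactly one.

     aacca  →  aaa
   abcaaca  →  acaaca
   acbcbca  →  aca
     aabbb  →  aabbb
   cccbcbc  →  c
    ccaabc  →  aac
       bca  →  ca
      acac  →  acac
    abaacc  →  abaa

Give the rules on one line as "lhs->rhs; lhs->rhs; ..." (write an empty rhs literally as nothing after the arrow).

bc->c; cc->

  | aacca => aaa
  | abcaaca => acaaca
  | acbcbca => accbca => abca => aca
  | aabbb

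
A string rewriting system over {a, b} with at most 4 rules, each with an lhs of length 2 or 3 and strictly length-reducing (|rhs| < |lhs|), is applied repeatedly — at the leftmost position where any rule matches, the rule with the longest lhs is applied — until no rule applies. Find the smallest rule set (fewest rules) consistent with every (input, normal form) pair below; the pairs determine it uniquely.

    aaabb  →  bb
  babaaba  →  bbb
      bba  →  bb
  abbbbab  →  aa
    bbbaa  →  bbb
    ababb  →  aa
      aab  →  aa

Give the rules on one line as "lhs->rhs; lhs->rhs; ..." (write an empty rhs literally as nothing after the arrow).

  | aaabb => bb
  | babaaba => bbaaba => bbaba => bbba => bbb
  | bba => bb
  | abbbbab => abbbab => abbab => abab => aab => aa

aaa->; ab->a; ba->b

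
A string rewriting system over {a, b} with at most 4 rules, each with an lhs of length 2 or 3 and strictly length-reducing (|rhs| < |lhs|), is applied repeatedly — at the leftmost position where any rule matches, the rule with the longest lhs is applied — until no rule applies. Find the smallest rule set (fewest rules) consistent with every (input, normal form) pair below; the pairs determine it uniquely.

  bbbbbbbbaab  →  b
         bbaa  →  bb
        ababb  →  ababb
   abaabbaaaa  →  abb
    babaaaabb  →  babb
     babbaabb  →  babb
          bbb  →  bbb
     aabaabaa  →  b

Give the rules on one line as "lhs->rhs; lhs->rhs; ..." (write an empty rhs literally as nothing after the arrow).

aa->b; aab->; bba->ba

  | bbbbbbbbaab => bbbbbbbaab => bbbbbbaab => bbbbbaab => bbbbaab => bbbaab => bbaab => baab => b
  | bbaa => baa => bb
  | ababb
  | abaabbaaaa => abbaaaa => abaaaa => abbaa => abaa => abb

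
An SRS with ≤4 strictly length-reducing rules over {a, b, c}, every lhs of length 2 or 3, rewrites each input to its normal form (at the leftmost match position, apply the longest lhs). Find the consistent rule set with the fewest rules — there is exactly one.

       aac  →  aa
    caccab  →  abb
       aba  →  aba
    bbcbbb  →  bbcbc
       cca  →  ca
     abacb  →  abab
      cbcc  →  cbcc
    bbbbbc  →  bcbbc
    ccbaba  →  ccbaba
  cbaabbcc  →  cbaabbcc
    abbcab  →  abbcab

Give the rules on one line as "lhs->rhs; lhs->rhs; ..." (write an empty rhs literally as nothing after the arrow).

  | aac => aa
  | caccab => cacab => caab => abb
  | aba
  | bbcbbb => bbcbc

ac->a; bbb->bc; caa->ab; cca->ca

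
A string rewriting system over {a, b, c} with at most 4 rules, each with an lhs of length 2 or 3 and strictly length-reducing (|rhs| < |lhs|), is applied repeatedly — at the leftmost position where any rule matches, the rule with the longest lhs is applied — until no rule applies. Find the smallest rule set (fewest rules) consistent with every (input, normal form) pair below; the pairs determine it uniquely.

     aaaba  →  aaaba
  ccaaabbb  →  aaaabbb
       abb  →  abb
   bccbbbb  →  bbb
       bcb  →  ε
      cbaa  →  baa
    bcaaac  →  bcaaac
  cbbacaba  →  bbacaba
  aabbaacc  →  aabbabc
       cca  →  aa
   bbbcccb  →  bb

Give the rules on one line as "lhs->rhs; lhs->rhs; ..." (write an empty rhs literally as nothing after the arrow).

  | aaaba
  | ccaaabbb => aaaabbb
  | abb
  | bccbbbb => bcbbbb => bbb

acc->bc; bcb->; cb->b; cca->aa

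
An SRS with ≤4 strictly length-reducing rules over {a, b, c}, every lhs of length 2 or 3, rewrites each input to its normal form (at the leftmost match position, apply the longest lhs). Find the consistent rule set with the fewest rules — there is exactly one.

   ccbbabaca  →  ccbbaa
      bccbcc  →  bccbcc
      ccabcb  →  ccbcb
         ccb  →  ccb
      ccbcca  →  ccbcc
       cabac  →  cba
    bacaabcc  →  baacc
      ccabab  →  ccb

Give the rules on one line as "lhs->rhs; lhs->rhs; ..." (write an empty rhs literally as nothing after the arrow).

  | ccbbabaca => ccbbaca => ccbbaa
  | bccbcc
  | ccabcb => ccbcb
  | ccb

ab->; bac->ba; ca->c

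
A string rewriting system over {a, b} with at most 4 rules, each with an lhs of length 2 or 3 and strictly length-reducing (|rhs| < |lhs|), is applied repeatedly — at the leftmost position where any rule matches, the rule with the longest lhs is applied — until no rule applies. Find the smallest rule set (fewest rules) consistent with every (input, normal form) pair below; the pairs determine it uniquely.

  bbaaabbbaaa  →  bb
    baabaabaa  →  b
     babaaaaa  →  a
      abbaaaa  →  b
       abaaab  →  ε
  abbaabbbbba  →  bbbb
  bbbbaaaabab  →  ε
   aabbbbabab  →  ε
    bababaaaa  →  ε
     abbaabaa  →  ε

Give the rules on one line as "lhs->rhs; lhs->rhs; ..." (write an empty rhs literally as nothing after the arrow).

  | bbaaabbbaaa => bbaabbbaaa => bbabbbaaa => babbbaaa => abbbaaa => bbaaa => bbaa => bba => bb
  | baabaabaa => babaabaa => abaabaa => aabaa => baa => ba => b
  | babaaaaa => abaaaaa => aaaaa => aaa => a
  | abbaaaa => baaaa => baaa => baa => ba => b

aa->; ab->; ba->b; bab->ab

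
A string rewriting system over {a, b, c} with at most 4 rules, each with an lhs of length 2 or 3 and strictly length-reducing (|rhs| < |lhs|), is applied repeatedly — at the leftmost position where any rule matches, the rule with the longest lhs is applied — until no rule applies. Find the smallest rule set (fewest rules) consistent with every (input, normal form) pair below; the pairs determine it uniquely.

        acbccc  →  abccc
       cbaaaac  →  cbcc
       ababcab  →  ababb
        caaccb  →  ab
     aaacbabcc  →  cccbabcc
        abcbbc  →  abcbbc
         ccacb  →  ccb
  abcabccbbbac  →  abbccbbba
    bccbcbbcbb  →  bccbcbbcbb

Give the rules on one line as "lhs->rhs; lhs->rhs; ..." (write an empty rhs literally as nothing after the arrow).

aaa->cc; ac->a; ca->

  | acbccc => abccc
  | cbaaaac => cbccac => cbcc
  | ababcab => ababb
  | caaccb => accb => acb => ab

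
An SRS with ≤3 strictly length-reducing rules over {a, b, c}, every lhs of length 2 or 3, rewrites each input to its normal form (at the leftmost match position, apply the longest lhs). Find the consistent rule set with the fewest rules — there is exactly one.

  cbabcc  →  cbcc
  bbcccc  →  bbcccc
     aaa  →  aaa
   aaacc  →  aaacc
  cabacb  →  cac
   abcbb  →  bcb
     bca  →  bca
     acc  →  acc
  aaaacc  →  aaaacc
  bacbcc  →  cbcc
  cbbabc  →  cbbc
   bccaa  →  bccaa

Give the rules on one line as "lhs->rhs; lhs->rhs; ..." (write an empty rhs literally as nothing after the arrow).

  | cbabcc => cbcc
  | bbcccc
  | aaa
  | aaacc

ab->a; acb->bc; ba->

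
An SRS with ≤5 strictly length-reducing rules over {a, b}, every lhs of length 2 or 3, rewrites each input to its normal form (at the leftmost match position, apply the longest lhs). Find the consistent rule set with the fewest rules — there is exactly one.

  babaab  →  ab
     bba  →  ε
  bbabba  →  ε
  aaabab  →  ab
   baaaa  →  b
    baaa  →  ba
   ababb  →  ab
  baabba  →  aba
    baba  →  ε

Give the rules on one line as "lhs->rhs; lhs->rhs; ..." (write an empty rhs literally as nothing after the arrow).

  | babaab => bbaab => aaab => ab
  | bba => aa => ε
  | bbabba => aabba => bba => aa => ε
  | aaabab => abab => abb => ab

aa->; abb->ab; bab->bb; bb->a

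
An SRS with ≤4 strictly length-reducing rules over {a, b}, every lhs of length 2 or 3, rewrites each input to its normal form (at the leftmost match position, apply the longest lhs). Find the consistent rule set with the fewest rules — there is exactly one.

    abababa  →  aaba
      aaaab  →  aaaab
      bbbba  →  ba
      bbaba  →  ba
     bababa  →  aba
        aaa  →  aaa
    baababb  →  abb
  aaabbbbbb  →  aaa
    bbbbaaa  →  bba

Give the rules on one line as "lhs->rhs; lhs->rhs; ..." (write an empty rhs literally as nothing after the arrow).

baa->bb; bab->; bbb->

  | abababa => aaba
  | aaaab
  | bbbba => ba
  | bbaba => ba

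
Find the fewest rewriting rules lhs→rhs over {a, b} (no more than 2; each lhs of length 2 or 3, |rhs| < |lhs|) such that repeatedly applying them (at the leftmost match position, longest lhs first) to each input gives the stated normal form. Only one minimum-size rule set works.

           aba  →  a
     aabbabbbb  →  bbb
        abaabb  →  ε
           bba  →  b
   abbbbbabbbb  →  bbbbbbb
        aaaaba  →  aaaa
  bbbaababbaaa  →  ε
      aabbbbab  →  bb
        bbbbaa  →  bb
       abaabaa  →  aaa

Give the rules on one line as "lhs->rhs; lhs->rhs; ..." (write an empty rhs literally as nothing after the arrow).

ab->; ba->

  | aba => a
  | aabbabbbb => ababbbb => abbbb => bbb
  | abaabb => aabb => ab => ε
  | bba => b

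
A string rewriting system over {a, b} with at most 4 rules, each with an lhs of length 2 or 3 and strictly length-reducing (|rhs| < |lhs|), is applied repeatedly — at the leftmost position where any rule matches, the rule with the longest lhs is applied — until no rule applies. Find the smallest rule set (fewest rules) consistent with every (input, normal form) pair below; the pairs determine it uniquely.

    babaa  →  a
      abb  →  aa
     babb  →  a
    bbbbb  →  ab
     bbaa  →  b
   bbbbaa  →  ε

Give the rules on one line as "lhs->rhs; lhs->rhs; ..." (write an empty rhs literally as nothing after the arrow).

  | babaa => baa => a
  | abb => aa
  | babb => bb => a
  | bbbbb => abbb => aab => ab

aaa->b; aab->ab; ba->; bb->a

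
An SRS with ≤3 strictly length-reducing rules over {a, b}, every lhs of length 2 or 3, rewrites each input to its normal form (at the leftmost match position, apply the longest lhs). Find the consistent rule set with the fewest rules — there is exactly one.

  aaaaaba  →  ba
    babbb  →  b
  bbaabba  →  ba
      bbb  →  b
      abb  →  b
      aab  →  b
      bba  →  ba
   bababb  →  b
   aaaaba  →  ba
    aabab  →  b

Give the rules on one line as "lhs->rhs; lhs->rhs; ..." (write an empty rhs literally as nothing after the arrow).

ab->b; bb->b

  | aaaaaba => aaaaba => aaaba => aaba => aba => ba
  | babbb => bbbb => bbb => bb => b
  | bbaabba => baabba => babba => bbba => bba => ba
  | bbb => bb => b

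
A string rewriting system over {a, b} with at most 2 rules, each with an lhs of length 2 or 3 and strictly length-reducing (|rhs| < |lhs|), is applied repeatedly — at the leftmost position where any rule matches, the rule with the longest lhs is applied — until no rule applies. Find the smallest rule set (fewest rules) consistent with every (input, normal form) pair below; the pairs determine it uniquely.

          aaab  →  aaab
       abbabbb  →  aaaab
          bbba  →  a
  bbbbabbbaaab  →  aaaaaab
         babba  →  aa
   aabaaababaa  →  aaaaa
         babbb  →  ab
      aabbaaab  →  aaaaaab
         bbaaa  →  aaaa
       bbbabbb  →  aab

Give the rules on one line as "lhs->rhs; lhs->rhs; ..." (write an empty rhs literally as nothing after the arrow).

  | aaab
  | abbabbb => aaabbb => aaaab
  | bbba => aba => a
  | bbbbabbbaaab => abbabbbaaab => aaabbbaaab => aaaabaaab => aaaaaab

ba->; bb->a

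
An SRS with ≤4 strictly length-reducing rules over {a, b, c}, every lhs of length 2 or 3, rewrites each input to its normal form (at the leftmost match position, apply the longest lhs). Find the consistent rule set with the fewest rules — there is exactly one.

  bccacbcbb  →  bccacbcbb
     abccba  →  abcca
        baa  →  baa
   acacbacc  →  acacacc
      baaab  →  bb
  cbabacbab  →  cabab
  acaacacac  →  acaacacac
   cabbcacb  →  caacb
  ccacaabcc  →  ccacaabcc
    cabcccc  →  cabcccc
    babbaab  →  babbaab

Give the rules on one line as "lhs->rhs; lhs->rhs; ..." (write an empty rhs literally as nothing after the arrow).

aaa->; bac->; bbc->; cba->ca

  | bccacbcbb
  | abccba => abcca
  | baa
  | acacbacc => acacacc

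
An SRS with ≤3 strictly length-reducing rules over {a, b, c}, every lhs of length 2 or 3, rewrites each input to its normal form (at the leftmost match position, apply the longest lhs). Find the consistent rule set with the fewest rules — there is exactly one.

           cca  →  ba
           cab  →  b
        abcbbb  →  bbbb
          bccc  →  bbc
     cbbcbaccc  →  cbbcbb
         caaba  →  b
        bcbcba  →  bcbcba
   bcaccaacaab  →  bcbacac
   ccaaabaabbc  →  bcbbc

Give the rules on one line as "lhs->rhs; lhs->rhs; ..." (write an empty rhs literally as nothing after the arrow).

  | cca => ba
  | cab => cc => b
  | abcbbb => ccbbb => bbbb
  | bccc => bbc

ab->c; aba->b; cc->b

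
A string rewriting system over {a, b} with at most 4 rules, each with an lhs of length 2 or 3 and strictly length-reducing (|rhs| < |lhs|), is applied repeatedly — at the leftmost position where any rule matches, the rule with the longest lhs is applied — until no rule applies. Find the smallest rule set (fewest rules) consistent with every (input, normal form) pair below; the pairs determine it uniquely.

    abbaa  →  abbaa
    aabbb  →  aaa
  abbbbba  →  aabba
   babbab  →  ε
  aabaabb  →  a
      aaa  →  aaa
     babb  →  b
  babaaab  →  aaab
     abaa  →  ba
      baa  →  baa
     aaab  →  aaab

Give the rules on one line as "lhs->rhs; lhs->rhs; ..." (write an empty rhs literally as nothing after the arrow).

  | abbaa
  | aabbb => aaa
  | abbbbba => aabba
  | babbab => bab => ε

aba->b; bab->; bbb->a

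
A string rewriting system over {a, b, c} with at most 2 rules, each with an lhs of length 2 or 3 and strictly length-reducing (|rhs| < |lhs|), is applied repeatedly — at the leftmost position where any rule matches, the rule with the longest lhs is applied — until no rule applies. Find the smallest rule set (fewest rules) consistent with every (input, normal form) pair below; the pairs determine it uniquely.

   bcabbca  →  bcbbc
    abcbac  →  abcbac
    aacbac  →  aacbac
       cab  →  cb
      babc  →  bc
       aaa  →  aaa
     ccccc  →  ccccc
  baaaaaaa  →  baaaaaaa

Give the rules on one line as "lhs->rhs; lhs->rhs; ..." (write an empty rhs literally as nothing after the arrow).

bab->b; ca->c

  | bcabbca => bcbbca => bcbbc
  | abcbac
  | aacbac
  | cab => cb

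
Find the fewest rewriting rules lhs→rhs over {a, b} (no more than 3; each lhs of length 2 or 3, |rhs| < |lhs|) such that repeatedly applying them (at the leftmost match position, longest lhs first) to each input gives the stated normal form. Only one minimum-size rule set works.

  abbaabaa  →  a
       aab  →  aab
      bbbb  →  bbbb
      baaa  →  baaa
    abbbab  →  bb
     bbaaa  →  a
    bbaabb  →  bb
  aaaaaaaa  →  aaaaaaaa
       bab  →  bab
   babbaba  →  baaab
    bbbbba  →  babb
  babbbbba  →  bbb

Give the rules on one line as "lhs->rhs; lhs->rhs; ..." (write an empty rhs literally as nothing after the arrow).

  | abbaabaa => aababaa => abaa => a
  | aab
  | bbbb
  | baaa

aba->; bba->ab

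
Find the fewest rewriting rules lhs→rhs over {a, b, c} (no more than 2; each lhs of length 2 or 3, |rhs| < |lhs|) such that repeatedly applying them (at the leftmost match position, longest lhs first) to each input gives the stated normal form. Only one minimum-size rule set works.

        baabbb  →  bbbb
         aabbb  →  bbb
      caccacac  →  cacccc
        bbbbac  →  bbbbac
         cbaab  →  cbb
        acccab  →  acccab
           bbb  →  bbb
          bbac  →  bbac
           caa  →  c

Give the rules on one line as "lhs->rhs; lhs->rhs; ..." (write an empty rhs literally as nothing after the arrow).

aa->; aca->c

  | baabbb => bbbb
  | aabbb => bbb
  | caccacac => cacccc
  | bbbbac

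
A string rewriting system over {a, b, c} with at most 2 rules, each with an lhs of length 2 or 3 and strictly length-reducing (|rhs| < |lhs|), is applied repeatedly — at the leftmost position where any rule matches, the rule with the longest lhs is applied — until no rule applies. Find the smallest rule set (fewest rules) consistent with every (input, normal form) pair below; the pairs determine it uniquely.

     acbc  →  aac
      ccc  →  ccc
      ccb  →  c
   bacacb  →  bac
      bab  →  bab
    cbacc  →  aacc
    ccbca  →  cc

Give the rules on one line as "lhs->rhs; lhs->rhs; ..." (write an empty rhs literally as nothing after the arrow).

  | acbc => aac
  | ccc
  | ccb => ca => c
  | bacacb => baccb => baca => bac

ca->c; cb->a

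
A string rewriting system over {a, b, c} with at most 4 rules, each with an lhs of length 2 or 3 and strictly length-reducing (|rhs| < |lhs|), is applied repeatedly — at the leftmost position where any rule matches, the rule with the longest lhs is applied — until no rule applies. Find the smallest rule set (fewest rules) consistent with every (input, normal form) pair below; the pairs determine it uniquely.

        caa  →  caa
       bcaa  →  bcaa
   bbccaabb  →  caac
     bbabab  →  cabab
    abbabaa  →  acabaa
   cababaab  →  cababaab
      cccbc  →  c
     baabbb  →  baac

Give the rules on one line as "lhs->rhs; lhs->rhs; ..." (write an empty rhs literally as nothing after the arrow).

bb->c; cb->c; cc->c

  | caa
  | bcaa
  | bbccaabb => cccaabb => ccaabb => caabb => caac
  | bbabab => cabab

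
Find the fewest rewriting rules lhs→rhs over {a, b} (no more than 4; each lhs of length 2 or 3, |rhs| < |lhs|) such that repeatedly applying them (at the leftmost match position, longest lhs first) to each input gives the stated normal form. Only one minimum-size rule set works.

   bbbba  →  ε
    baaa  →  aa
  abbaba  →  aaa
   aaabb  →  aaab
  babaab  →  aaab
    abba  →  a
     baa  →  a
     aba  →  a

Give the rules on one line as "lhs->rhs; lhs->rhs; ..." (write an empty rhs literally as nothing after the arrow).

ba->; bab->a; bb->b

  | bbbba => bbba => bba => ba => ε
  | baaa => aa
  | abbaba => ababa => aaa
  | aaabb => aaab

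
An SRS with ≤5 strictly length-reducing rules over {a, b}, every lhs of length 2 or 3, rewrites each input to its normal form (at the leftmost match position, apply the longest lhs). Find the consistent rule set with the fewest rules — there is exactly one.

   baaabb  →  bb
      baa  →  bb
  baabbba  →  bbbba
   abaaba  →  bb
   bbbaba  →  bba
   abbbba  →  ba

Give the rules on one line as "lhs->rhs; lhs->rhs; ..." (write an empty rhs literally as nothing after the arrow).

aa->b; aab->b; abb->ba; bab->

  | baaabb => bbabb => bb
  | baa => bb
  | baabbba => bbbba
  | abaaba => abba => baa => bb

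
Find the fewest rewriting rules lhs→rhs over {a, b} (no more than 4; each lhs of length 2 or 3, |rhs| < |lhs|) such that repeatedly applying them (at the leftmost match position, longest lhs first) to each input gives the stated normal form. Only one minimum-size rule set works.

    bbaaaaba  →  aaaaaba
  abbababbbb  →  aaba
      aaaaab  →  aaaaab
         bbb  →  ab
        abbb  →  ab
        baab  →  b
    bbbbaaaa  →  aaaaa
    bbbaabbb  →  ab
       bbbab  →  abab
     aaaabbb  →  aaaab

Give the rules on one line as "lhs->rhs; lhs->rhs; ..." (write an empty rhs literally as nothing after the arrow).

abb->a; baa->; bb->a

  | bbaaaaba => aaaaaba
  | abbababbbb => aababbbb => aababb => aaba
  | aaaaab
  | bbb => ab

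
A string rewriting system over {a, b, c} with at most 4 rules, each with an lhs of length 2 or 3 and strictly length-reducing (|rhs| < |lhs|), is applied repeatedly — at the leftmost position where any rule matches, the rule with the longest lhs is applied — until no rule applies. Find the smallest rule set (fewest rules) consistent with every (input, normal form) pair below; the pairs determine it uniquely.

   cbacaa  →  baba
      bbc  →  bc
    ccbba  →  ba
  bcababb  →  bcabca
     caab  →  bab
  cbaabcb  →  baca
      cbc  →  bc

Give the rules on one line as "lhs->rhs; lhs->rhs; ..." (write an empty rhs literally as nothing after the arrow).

  | cbacaa => bacaa => baba
  | bbc => bc
  | ccbba => cbba => bba => ba
  | bcababb => bcabca

abb->ca; bb->b; caa->ba; cb->b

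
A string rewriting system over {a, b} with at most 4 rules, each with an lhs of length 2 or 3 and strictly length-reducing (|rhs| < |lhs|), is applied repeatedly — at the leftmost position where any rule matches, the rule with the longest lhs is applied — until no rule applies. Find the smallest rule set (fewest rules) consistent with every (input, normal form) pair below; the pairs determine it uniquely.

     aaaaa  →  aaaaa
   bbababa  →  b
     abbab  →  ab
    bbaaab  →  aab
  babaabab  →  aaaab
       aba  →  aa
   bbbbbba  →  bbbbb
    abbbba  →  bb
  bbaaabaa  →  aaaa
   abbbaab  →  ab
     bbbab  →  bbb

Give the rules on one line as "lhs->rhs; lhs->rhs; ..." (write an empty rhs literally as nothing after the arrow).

  | aaaaa
  | bbababa => bbaba => bba => b
  | abbab => bab => ab
  | bbaaab => baab => aab

abb->b; ba->a; bba->b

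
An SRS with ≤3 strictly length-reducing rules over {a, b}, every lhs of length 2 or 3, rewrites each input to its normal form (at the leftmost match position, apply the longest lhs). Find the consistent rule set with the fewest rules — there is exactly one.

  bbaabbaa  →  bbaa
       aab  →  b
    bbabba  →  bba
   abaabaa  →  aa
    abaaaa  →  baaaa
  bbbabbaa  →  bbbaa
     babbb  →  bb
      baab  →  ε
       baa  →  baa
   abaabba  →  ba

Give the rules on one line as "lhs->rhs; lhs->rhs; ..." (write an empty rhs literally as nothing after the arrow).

ab->b; bab->

  | bbaabbaa => bbabbaa => bbaa
  | aab => ab => b
  | bbabba => bba
  | abaabaa => baabaa => babaa => aa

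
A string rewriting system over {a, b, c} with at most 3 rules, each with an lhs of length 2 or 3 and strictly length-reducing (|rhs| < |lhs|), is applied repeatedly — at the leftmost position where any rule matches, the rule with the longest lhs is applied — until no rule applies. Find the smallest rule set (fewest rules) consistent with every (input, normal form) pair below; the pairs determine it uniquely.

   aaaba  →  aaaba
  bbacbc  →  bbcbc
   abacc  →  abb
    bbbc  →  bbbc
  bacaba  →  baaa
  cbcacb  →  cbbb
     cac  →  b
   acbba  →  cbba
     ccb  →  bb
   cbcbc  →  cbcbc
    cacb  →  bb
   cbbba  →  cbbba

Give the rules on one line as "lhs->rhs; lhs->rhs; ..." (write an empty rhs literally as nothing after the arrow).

  | aaaba
  | bbacbc => bbcbc
  | abacc => abcc => abb
  | bbbc

ac->c; cab->aa; cc->b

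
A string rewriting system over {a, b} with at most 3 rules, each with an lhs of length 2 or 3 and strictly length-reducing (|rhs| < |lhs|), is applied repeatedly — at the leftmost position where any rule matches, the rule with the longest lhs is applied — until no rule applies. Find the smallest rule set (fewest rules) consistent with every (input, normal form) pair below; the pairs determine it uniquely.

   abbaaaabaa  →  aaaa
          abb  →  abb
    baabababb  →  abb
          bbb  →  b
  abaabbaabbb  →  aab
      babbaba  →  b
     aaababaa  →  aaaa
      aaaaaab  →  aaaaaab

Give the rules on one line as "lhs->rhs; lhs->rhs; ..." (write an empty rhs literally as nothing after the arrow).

  | abbaaaabaa => abaaabaa => aaabaa => aaaa
  | abb
  | baabababb => abababb => ababb => abb
  | bbb => b

ba->; bbb->b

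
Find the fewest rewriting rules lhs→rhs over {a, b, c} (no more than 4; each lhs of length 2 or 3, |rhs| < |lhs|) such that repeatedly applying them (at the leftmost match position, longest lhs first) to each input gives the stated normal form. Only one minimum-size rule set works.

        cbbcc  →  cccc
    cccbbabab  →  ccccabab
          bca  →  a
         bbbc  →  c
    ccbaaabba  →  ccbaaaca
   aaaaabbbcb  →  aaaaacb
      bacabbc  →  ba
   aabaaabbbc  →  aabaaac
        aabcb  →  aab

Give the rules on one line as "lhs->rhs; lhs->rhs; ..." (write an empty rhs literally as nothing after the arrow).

  | cbbcc => cccc
  | cccbbabab => ccccabab
  | bca => a
  | bbbc => cbc => c

bb->c; bc->; cac->b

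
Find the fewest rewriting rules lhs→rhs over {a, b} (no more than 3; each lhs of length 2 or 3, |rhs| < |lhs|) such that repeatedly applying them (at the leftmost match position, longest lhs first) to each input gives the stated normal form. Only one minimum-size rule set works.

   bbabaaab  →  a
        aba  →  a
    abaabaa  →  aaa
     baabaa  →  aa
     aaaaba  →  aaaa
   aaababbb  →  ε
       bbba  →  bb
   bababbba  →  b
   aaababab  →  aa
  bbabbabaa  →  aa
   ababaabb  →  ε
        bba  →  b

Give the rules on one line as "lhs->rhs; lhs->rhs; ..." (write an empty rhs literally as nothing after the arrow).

  | bbabaaab => bbaaaab => baaab => aab => a
  | aba => a
  | abaabaa => aabaa => aaa
  | baabaa => abaa => aa

ab->; ba->; bab->ba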